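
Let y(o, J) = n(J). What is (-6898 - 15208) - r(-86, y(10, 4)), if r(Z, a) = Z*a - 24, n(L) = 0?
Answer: -22082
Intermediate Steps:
y(o, J) = 0
r(Z, a) = -24 + Z*a
(-6898 - 15208) - r(-86, y(10, 4)) = (-6898 - 15208) - (-24 - 86*0) = -22106 - (-24 + 0) = -22106 - 1*(-24) = -22106 + 24 = -22082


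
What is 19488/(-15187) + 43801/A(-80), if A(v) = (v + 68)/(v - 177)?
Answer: 170957653403/182244 ≈ 9.3807e+5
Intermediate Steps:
A(v) = (68 + v)/(-177 + v)
19488/(-15187) + 43801/A(-80) = 19488/(-15187) + 43801/(((68 - 80)/(-177 - 80))) = 19488*(-1/15187) + 43801/((-12/(-257))) = -19488/15187 + 43801/((-1/257*(-12))) = -19488/15187 + 43801/(12/257) = -19488/15187 + 43801*(257/12) = -19488/15187 + 11256857/12 = 170957653403/182244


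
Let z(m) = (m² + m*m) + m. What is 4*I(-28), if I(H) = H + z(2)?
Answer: -72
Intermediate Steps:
z(m) = m + 2*m² (z(m) = (m² + m²) + m = 2*m² + m = m + 2*m²)
I(H) = 10 + H (I(H) = H + 2*(1 + 2*2) = H + 2*(1 + 4) = H + 2*5 = H + 10 = 10 + H)
4*I(-28) = 4*(10 - 28) = 4*(-18) = -72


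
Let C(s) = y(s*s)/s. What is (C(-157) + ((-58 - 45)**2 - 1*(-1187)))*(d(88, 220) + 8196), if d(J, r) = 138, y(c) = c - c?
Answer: 98307864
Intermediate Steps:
y(c) = 0
C(s) = 0 (C(s) = 0/s = 0)
(C(-157) + ((-58 - 45)**2 - 1*(-1187)))*(d(88, 220) + 8196) = (0 + ((-58 - 45)**2 - 1*(-1187)))*(138 + 8196) = (0 + ((-103)**2 + 1187))*8334 = (0 + (10609 + 1187))*8334 = (0 + 11796)*8334 = 11796*8334 = 98307864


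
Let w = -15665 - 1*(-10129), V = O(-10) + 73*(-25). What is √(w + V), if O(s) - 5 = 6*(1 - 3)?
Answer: 2*I*√1842 ≈ 85.837*I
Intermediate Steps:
O(s) = -7 (O(s) = 5 + 6*(1 - 3) = 5 + 6*(-2) = 5 - 12 = -7)
V = -1832 (V = -7 + 73*(-25) = -7 - 1825 = -1832)
w = -5536 (w = -15665 + 10129 = -5536)
√(w + V) = √(-5536 - 1832) = √(-7368) = 2*I*√1842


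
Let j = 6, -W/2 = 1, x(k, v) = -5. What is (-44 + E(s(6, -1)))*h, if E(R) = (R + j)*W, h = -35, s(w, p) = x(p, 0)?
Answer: 1610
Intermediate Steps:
s(w, p) = -5
W = -2 (W = -2*1 = -2)
E(R) = -12 - 2*R (E(R) = (R + 6)*(-2) = (6 + R)*(-2) = -12 - 2*R)
(-44 + E(s(6, -1)))*h = (-44 + (-12 - 2*(-5)))*(-35) = (-44 + (-12 + 10))*(-35) = (-44 - 2)*(-35) = -46*(-35) = 1610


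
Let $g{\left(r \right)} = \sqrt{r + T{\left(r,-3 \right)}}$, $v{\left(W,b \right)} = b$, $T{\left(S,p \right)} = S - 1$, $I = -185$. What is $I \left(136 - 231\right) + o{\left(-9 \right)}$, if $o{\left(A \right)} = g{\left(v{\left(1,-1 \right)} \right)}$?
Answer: $17575 + i \sqrt{3} \approx 17575.0 + 1.732 i$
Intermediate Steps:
$T{\left(S,p \right)} = -1 + S$
$g{\left(r \right)} = \sqrt{-1 + 2 r}$ ($g{\left(r \right)} = \sqrt{r + \left(-1 + r\right)} = \sqrt{-1 + 2 r}$)
$o{\left(A \right)} = i \sqrt{3}$ ($o{\left(A \right)} = \sqrt{-1 + 2 \left(-1\right)} = \sqrt{-1 - 2} = \sqrt{-3} = i \sqrt{3}$)
$I \left(136 - 231\right) + o{\left(-9 \right)} = - 185 \left(136 - 231\right) + i \sqrt{3} = \left(-185\right) \left(-95\right) + i \sqrt{3} = 17575 + i \sqrt{3}$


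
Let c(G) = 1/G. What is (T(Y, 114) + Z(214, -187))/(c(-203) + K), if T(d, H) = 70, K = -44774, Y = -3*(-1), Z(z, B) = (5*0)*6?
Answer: -14210/9089123 ≈ -0.0015634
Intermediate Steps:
Z(z, B) = 0 (Z(z, B) = 0*6 = 0)
Y = 3
(T(Y, 114) + Z(214, -187))/(c(-203) + K) = (70 + 0)/(1/(-203) - 44774) = 70/(-1/203 - 44774) = 70/(-9089123/203) = 70*(-203/9089123) = -14210/9089123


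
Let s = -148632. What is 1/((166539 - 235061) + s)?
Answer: -1/217154 ≈ -4.6050e-6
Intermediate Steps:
1/((166539 - 235061) + s) = 1/((166539 - 235061) - 148632) = 1/(-68522 - 148632) = 1/(-217154) = -1/217154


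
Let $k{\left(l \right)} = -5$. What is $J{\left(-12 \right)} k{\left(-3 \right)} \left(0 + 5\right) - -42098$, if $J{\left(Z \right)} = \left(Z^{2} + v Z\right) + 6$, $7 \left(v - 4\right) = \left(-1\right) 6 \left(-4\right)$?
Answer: $\frac{284036}{7} \approx 40577.0$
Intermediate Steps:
$v = \frac{52}{7}$ ($v = 4 + \frac{\left(-1\right) 6 \left(-4\right)}{7} = 4 + \frac{\left(-6\right) \left(-4\right)}{7} = 4 + \frac{1}{7} \cdot 24 = 4 + \frac{24}{7} = \frac{52}{7} \approx 7.4286$)
$J{\left(Z \right)} = 6 + Z^{2} + \frac{52 Z}{7}$ ($J{\left(Z \right)} = \left(Z^{2} + \frac{52 Z}{7}\right) + 6 = 6 + Z^{2} + \frac{52 Z}{7}$)
$J{\left(-12 \right)} k{\left(-3 \right)} \left(0 + 5\right) - -42098 = \left(6 + \left(-12\right)^{2} + \frac{52}{7} \left(-12\right)\right) \left(- 5 \left(0 + 5\right)\right) - -42098 = \left(6 + 144 - \frac{624}{7}\right) \left(\left(-5\right) 5\right) + 42098 = \frac{426}{7} \left(-25\right) + 42098 = - \frac{10650}{7} + 42098 = \frac{284036}{7}$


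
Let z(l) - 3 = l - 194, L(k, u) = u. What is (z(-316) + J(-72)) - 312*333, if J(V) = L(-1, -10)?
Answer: -104413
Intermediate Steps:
J(V) = -10
z(l) = -191 + l (z(l) = 3 + (l - 194) = 3 + (-194 + l) = -191 + l)
(z(-316) + J(-72)) - 312*333 = ((-191 - 316) - 10) - 312*333 = (-507 - 10) - 103896 = -517 - 103896 = -104413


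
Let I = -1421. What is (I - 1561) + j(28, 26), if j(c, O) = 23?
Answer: -2959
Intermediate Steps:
(I - 1561) + j(28, 26) = (-1421 - 1561) + 23 = -2982 + 23 = -2959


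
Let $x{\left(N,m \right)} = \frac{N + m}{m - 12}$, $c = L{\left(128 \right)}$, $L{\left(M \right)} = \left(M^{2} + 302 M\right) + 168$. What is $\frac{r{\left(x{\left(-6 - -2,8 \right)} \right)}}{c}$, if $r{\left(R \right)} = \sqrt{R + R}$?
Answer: $\frac{i \sqrt{2}}{55208} \approx 2.5616 \cdot 10^{-5} i$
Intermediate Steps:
$L{\left(M \right)} = 168 + M^{2} + 302 M$
$c = 55208$ ($c = 168 + 128^{2} + 302 \cdot 128 = 168 + 16384 + 38656 = 55208$)
$x{\left(N,m \right)} = \frac{N + m}{-12 + m}$
$r{\left(R \right)} = \sqrt{2} \sqrt{R}$ ($r{\left(R \right)} = \sqrt{2 R} = \sqrt{2} \sqrt{R}$)
$\frac{r{\left(x{\left(-6 - -2,8 \right)} \right)}}{c} = \frac{\sqrt{2} \sqrt{\frac{\left(-6 - -2\right) + 8}{-12 + 8}}}{55208} = \sqrt{2} \sqrt{\frac{\left(-6 + 2\right) + 8}{-4}} \cdot \frac{1}{55208} = \sqrt{2} \sqrt{- \frac{-4 + 8}{4}} \cdot \frac{1}{55208} = \sqrt{2} \sqrt{\left(- \frac{1}{4}\right) 4} \cdot \frac{1}{55208} = \sqrt{2} \sqrt{-1} \cdot \frac{1}{55208} = \sqrt{2} i \frac{1}{55208} = i \sqrt{2} \cdot \frac{1}{55208} = \frac{i \sqrt{2}}{55208}$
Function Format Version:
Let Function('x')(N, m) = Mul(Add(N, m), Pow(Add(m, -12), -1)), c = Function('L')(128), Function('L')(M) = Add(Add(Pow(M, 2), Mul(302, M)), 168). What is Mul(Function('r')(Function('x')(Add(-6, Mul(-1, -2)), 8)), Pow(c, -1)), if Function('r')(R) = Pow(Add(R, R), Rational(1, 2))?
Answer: Mul(Rational(1, 55208), I, Pow(2, Rational(1, 2))) ≈ Mul(2.5616e-5, I)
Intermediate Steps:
Function('L')(M) = Add(168, Pow(M, 2), Mul(302, M))
c = 55208 (c = Add(168, Pow(128, 2), Mul(302, 128)) = Add(168, 16384, 38656) = 55208)
Function('x')(N, m) = Mul(Pow(Add(-12, m), -1), Add(N, m)) (Function('x')(N, m) = Mul(Add(N, m), Pow(Add(-12, m), -1)) = Mul(Pow(Add(-12, m), -1), Add(N, m)))
Function('r')(R) = Mul(Pow(2, Rational(1, 2)), Pow(R, Rational(1, 2))) (Function('r')(R) = Pow(Mul(2, R), Rational(1, 2)) = Mul(Pow(2, Rational(1, 2)), Pow(R, Rational(1, 2))))
Mul(Function('r')(Function('x')(Add(-6, Mul(-1, -2)), 8)), Pow(c, -1)) = Mul(Mul(Pow(2, Rational(1, 2)), Pow(Mul(Pow(Add(-12, 8), -1), Add(Add(-6, Mul(-1, -2)), 8)), Rational(1, 2))), Pow(55208, -1)) = Mul(Mul(Pow(2, Rational(1, 2)), Pow(Mul(Pow(-4, -1), Add(Add(-6, 2), 8)), Rational(1, 2))), Rational(1, 55208)) = Mul(Mul(Pow(2, Rational(1, 2)), Pow(Mul(Rational(-1, 4), Add(-4, 8)), Rational(1, 2))), Rational(1, 55208)) = Mul(Mul(Pow(2, Rational(1, 2)), Pow(Mul(Rational(-1, 4), 4), Rational(1, 2))), Rational(1, 55208)) = Mul(Mul(Pow(2, Rational(1, 2)), Pow(-1, Rational(1, 2))), Rational(1, 55208)) = Mul(Mul(Pow(2, Rational(1, 2)), I), Rational(1, 55208)) = Mul(Mul(I, Pow(2, Rational(1, 2))), Rational(1, 55208)) = Mul(Rational(1, 55208), I, Pow(2, Rational(1, 2)))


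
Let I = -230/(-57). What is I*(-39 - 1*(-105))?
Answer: 5060/19 ≈ 266.32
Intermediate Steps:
I = 230/57 (I = -230*(-1/57) = 230/57 ≈ 4.0351)
I*(-39 - 1*(-105)) = 230*(-39 - 1*(-105))/57 = 230*(-39 + 105)/57 = (230/57)*66 = 5060/19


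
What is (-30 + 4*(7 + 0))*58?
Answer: -116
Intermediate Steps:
(-30 + 4*(7 + 0))*58 = (-30 + 4*7)*58 = (-30 + 28)*58 = -2*58 = -116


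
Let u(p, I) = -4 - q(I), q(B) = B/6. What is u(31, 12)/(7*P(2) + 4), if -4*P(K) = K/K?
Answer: -8/3 ≈ -2.6667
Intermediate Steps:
q(B) = B/6 (q(B) = B*(1/6) = B/6)
P(K) = -1/4 (P(K) = -K/(4*K) = -1/4*1 = -1/4)
u(p, I) = -4 - I/6
u(31, 12)/(7*P(2) + 4) = (-4 - 1/6*12)/(7*(-1/4) + 4) = (-4 - 2)/(-7/4 + 4) = -6/9/4 = -6*4/9 = -8/3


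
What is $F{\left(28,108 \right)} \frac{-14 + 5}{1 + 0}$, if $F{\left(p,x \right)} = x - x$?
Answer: $0$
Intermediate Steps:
$F{\left(p,x \right)} = 0$
$F{\left(28,108 \right)} \frac{-14 + 5}{1 + 0} = 0 \frac{-14 + 5}{1 + 0} = 0 \left(- \frac{9}{1}\right) = 0 \left(\left(-9\right) 1\right) = 0 \left(-9\right) = 0$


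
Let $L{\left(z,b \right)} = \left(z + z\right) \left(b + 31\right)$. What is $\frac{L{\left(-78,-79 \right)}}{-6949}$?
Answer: $- \frac{7488}{6949} \approx -1.0776$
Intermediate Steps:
$L{\left(z,b \right)} = 2 z \left(31 + b\right)$
$\frac{L{\left(-78,-79 \right)}}{-6949} = \frac{2 \left(-78\right) \left(31 - 79\right)}{-6949} = 2 \left(-78\right) \left(-48\right) \left(- \frac{1}{6949}\right) = 7488 \left(- \frac{1}{6949}\right) = - \frac{7488}{6949}$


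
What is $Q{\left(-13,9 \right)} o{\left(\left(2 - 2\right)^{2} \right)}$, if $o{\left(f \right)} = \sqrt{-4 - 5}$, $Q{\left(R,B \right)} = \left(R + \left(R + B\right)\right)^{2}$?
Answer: $867 i \approx 867.0 i$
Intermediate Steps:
$Q{\left(R,B \right)} = \left(B + 2 R\right)^{2}$ ($Q{\left(R,B \right)} = \left(R + \left(B + R\right)\right)^{2} = \left(B + 2 R\right)^{2}$)
$o{\left(f \right)} = 3 i$ ($o{\left(f \right)} = \sqrt{-9} = 3 i$)
$Q{\left(-13,9 \right)} o{\left(\left(2 - 2\right)^{2} \right)} = \left(9 + 2 \left(-13\right)\right)^{2} \cdot 3 i = \left(9 - 26\right)^{2} \cdot 3 i = \left(-17\right)^{2} \cdot 3 i = 289 \cdot 3 i = 867 i$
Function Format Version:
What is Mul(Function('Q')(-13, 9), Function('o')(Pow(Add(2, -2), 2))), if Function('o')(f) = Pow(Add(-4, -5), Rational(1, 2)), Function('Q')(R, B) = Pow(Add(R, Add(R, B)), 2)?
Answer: Mul(867, I) ≈ Mul(867.00, I)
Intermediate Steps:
Function('Q')(R, B) = Pow(Add(B, Mul(2, R)), 2) (Function('Q')(R, B) = Pow(Add(R, Add(B, R)), 2) = Pow(Add(B, Mul(2, R)), 2))
Function('o')(f) = Mul(3, I) (Function('o')(f) = Pow(-9, Rational(1, 2)) = Mul(3, I))
Mul(Function('Q')(-13, 9), Function('o')(Pow(Add(2, -2), 2))) = Mul(Pow(Add(9, Mul(2, -13)), 2), Mul(3, I)) = Mul(Pow(Add(9, -26), 2), Mul(3, I)) = Mul(Pow(-17, 2), Mul(3, I)) = Mul(289, Mul(3, I)) = Mul(867, I)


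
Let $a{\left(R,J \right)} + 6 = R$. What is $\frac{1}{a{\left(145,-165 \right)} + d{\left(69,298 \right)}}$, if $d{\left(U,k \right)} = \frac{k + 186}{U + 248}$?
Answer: $\frac{317}{44547} \approx 0.0071161$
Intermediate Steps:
$a{\left(R,J \right)} = -6 + R$
$d{\left(U,k \right)} = \frac{186 + k}{248 + U}$
$\frac{1}{a{\left(145,-165 \right)} + d{\left(69,298 \right)}} = \frac{1}{\left(-6 + 145\right) + \frac{186 + 298}{248 + 69}} = \frac{1}{139 + \frac{1}{317} \cdot 484} = \frac{1}{139 + \frac{484}{317}} = \frac{1}{\frac{44547}{317}} = \frac{317}{44547}$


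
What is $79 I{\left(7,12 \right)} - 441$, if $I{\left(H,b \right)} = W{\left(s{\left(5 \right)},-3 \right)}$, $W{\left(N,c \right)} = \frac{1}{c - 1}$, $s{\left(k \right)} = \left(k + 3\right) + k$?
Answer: $- \frac{1843}{4} \approx -460.75$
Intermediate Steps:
$s{\left(k \right)} = 3 + 2 k$ ($s{\left(k \right)} = \left(3 + k\right) + k = 3 + 2 k$)
$W{\left(N,c \right)} = \frac{1}{-1 + c}$
$I{\left(H,b \right)} = - \frac{1}{4}$ ($I{\left(H,b \right)} = \frac{1}{-1 - 3} = \frac{1}{-4} = - \frac{1}{4}$)
$79 I{\left(7,12 \right)} - 441 = 79 \left(- \frac{1}{4}\right) - 441 = - \frac{79}{4} - 441 = - \frac{1843}{4}$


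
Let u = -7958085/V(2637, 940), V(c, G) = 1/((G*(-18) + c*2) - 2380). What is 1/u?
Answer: 1/111620100210 ≈ 8.9590e-12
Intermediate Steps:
V(c, G) = 1/(-2380 - 18*G + 2*c) (V(c, G) = 1/((-18*G + 2*c) - 2380) = 1/(-2380 - 18*G + 2*c))
u = 111620100210 (u = -7958085/(1/(2*(-1190 + 2637 - 9*940))) = -7958085/(1/(2*(-1190 + 2637 - 8460))) = -7958085/((1/2)/(-7013)) = -7958085/((1/2)*(-1/7013)) = -7958085/(-1/14026) = -7958085*(-14026) = 111620100210)
1/u = 1/111620100210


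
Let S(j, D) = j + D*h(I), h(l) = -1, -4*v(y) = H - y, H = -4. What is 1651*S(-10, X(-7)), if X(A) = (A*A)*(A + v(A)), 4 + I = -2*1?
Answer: 2441829/4 ≈ 6.1046e+5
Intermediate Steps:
v(y) = 1 + y/4 (v(y) = -(-4 - y)/4 = 1 + y/4)
I = -6 (I = -4 - 2*1 = -4 - 2 = -6)
X(A) = A**2*(1 + 5*A/4) (X(A) = (A*A)*(A + (1 + A/4)) = A**2*(1 + 5*A/4))
S(j, D) = j - D (S(j, D) = j + D*(-1) = j - D)
1651*S(-10, X(-7)) = 1651*(-10 - (-7)**2*(4 + 5*(-7))/4) = 1651*(-10 - 49*(4 - 35)/4) = 1651*(-10 - 49*(-31)/4) = 1651*(-10 - 1*(-1519/4)) = 1651*(-10 + 1519/4) = 1651*(1479/4) = 2441829/4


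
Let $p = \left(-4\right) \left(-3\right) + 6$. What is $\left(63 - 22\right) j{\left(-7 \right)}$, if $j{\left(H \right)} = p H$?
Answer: $-5166$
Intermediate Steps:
$p = 18$ ($p = 12 + 6 = 18$)
$j{\left(H \right)} = 18 H$
$\left(63 - 22\right) j{\left(-7 \right)} = \left(63 - 22\right) 18 \left(-7\right) = 41 \left(-126\right) = -5166$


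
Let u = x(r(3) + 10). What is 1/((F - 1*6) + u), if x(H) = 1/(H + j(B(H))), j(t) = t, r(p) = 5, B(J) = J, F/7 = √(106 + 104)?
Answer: 5370/9228959 + 6300*√210/9228959 ≈ 0.010474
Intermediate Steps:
F = 7*√210 (F = 7*√(106 + 104) = 7*√210 ≈ 101.44)
x(H) = 1/(2*H) (x(H) = 1/(H + H) = 1/(2*H))
u = 1/30 (u = 1/(2*(5 + 10)) = (½)/15 = (½)*(1/15) = 1/30 ≈ 0.033333)
1/((F - 1*6) + u) = 1/((7*√210 - 1*6) + 1/30) = 1/((7*√210 - 6) + 1/30) = 1/((-6 + 7*√210) + 1/30) = 1/(-179/30 + 7*√210)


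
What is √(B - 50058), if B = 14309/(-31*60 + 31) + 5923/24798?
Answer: I*√102991175137340890242/45355542 ≈ 223.75*I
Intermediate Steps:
B = -344001415/45355542 (B = 14309/(-1860 + 31) + 5923*(1/24798) = 14309/(-1829) + 5923/24798 = 14309*(-1/1829) + 5923/24798 = -14309/1829 + 5923/24798 = -344001415/45355542 ≈ -7.5845)
√(B - 50058) = √(-344001415/45355542 - 50058) = √(-2270751722851/45355542) = I*√102991175137340890242/45355542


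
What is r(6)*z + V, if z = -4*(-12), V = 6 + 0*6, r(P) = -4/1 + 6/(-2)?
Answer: -330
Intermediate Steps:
r(P) = -7 (r(P) = -4*1 + 6*(-1/2) = -4 - 3 = -7)
V = 6 (V = 6 + 0 = 6)
z = 48
r(6)*z + V = -7*48 + 6 = -336 + 6 = -330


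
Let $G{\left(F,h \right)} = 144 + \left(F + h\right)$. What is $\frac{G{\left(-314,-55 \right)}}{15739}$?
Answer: $- \frac{225}{15739} \approx -0.014296$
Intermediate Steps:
$G{\left(F,h \right)} = 144 + F + h$
$\frac{G{\left(-314,-55 \right)}}{15739} = \frac{144 - 314 - 55}{15739} = \left(-225\right) \frac{1}{15739} = - \frac{225}{15739}$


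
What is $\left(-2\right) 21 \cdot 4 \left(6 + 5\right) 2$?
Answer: $-3696$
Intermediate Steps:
$\left(-2\right) 21 \cdot 4 \left(6 + 5\right) 2 = - 42 \cdot 4 \cdot 11 \cdot 2 = - 42 \cdot 44 \cdot 2 = \left(-42\right) 88 = -3696$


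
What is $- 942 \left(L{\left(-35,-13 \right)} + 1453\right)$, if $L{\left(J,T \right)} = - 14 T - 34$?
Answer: $-1508142$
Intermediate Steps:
$L{\left(J,T \right)} = -34 - 14 T$
$- 942 \left(L{\left(-35,-13 \right)} + 1453\right) = - 942 \left(\left(-34 - -182\right) + 1453\right) = - 942 \left(\left(-34 + 182\right) + 1453\right) = - 942 \left(148 + 1453\right) = \left(-942\right) 1601 = -1508142$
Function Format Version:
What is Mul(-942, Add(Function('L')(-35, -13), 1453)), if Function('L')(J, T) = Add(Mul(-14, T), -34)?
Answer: -1508142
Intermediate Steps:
Function('L')(J, T) = Add(-34, Mul(-14, T))
Mul(-942, Add(Function('L')(-35, -13), 1453)) = Mul(-942, Add(Add(-34, Mul(-14, -13)), 1453)) = Mul(-942, Add(Add(-34, 182), 1453)) = Mul(-942, Add(148, 1453)) = Mul(-942, 1601) = -1508142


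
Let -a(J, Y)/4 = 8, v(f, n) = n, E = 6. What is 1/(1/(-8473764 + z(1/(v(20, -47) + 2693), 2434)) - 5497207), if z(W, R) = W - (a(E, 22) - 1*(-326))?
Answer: -22422357467/123260340424097315 ≈ -1.8191e-7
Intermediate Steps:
a(J, Y) = -32 (a(J, Y) = -4*8 = -32)
z(W, R) = -294 + W (z(W, R) = W - (-32 - 1*(-326)) = W - (-32 + 326) = W - 1*294 = W - 294 = -294 + W)
1/(1/(-8473764 + z(1/(v(20, -47) + 2693), 2434)) - 5497207) = 1/(1/(-8473764 + (-294 + 1/(-47 + 2693))) - 5497207) = 1/(1/(-8473764 + (-294 + 1/2646)) - 5497207) = 1/(1/(-8473764 - 777923/2646) - 5497207) = 1/(1/(-22422357467/2646) - 5497207) = 1/(-2646/22422357467 - 5497207) = 1/(-123260340424097315/22422357467) = -22422357467/123260340424097315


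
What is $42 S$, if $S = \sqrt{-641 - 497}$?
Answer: $42 i \sqrt{1138} \approx 1416.8 i$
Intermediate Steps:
$S = i \sqrt{1138}$ ($S = \sqrt{-1138} = i \sqrt{1138} \approx 33.734 i$)
$42 S = 42 i \sqrt{1138}$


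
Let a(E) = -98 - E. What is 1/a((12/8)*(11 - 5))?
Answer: -1/107 ≈ -0.0093458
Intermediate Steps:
1/a((12/8)*(11 - 5)) = 1/(-98 - 12/8*(11 - 5)) = 1/(-98 - 12*(⅛)*6) = 1/(-98 - 3*6/2) = 1/(-98 - 1*9) = 1/(-98 - 9) = 1/(-107) = -1/107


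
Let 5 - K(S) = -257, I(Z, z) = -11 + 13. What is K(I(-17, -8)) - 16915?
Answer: -16653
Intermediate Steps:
I(Z, z) = 2
K(S) = 262 (K(S) = 5 - 1*(-257) = 5 + 257 = 262)
K(I(-17, -8)) - 16915 = 262 - 16915 = -16653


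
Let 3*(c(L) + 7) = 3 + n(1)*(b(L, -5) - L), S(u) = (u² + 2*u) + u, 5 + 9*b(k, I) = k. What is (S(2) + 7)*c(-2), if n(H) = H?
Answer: -2567/27 ≈ -95.074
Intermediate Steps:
b(k, I) = -5/9 + k/9
S(u) = u² + 3*u
c(L) = -167/27 - 8*L/27 (c(L) = -7 + (3 + 1*((-5/9 + L/9) - L))/3 = -7 + (3 + 1*(-5/9 - 8*L/9))/3 = -7 + (3 + (-5/9 - 8*L/9))/3 = -7 + (22/9 - 8*L/9)/3 = -7 + (22/27 - 8*L/27) = -167/27 - 8*L/27)
(S(2) + 7)*c(-2) = (2*(3 + 2) + 7)*(-167/27 - 8/27*(-2)) = (2*5 + 7)*(-167/27 + 16/27) = (10 + 7)*(-151/27) = 17*(-151/27) = -2567/27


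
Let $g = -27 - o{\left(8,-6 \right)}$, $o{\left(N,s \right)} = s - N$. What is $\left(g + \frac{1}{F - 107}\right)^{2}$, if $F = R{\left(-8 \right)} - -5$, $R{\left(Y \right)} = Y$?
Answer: $\frac{2047761}{12100} \approx 169.24$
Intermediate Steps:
$F = -3$ ($F = -8 - -5 = -8 + 5 = -3$)
$g = -13$ ($g = -27 - \left(-6 - 8\right) = -27 - -14 = -27 + 14 = -13$)
$\left(g + \frac{1}{F - 107}\right)^{2} = \left(-13 + \frac{1}{-3 - 107}\right)^{2} = \left(-13 + \frac{1}{-110}\right)^{2} = \left(-13 - \frac{1}{110}\right)^{2} = \left(- \frac{1431}{110}\right)^{2} = \frac{2047761}{12100}$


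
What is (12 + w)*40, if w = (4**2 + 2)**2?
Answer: 13440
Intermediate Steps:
w = 324 (w = (16 + 2)**2 = 18**2 = 324)
(12 + w)*40 = (12 + 324)*40 = 336*40 = 13440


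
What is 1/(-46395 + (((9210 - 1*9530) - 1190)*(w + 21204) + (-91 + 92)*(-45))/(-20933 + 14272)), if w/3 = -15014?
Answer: -6661/345032430 ≈ -1.9305e-5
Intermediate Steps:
w = -45042 (w = 3*(-15014) = -45042)
1/(-46395 + (((9210 - 1*9530) - 1190)*(w + 21204) + (-91 + 92)*(-45))/(-20933 + 14272)) = 1/(-46395 + (((9210 - 1*9530) - 1190)*(-45042 + 21204) + (-91 + 92)*(-45))/(-20933 + 14272)) = 1/(-46395 + (((9210 - 9530) - 1190)*(-23838) + 1*(-45))/(-6661)) = 1/(-46395 + ((-320 - 1190)*(-23838) - 45)*(-1/6661)) = 1/(-46395 + (-1510*(-23838) - 45)*(-1/6661)) = 1/(-46395 + (35995380 - 45)*(-1/6661)) = 1/(-46395 + 35995335*(-1/6661)) = 1/(-46395 - 35995335/6661) = 1/(-345032430/6661) = -6661/345032430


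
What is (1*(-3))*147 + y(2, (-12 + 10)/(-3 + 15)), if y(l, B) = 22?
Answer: -419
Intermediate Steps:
(1*(-3))*147 + y(2, (-12 + 10)/(-3 + 15)) = (1*(-3))*147 + 22 = -3*147 + 22 = -441 + 22 = -419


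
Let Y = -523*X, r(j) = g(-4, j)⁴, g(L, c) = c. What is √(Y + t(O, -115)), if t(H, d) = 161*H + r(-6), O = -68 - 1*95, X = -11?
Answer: I*√19194 ≈ 138.54*I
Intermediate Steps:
r(j) = j⁴
O = -163 (O = -68 - 95 = -163)
t(H, d) = 1296 + 161*H (t(H, d) = 161*H + (-6)⁴ = 161*H + 1296 = 1296 + 161*H)
Y = 5753 (Y = -523*(-11) = 5753)
√(Y + t(O, -115)) = √(5753 + (1296 + 161*(-163))) = √(5753 + (1296 - 26243)) = √(5753 - 24947) = √(-19194) = I*√19194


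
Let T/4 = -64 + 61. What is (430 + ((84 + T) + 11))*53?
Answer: 27189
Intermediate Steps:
T = -12 (T = 4*(-64 + 61) = 4*(-3) = -12)
(430 + ((84 + T) + 11))*53 = (430 + ((84 - 12) + 11))*53 = (430 + (72 + 11))*53 = (430 + 83)*53 = 513*53 = 27189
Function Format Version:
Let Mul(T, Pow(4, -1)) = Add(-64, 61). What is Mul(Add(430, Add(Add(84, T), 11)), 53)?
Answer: 27189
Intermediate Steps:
T = -12 (T = Mul(4, Add(-64, 61)) = Mul(4, -3) = -12)
Mul(Add(430, Add(Add(84, T), 11)), 53) = Mul(Add(430, Add(Add(84, -12), 11)), 53) = Mul(Add(430, Add(72, 11)), 53) = Mul(Add(430, 83), 53) = Mul(513, 53) = 27189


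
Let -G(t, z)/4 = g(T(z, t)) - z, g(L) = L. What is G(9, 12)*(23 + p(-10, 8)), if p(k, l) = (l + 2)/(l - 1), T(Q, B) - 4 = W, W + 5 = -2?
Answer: 10260/7 ≈ 1465.7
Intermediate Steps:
W = -7 (W = -5 - 2 = -7)
T(Q, B) = -3 (T(Q, B) = 4 - 7 = -3)
p(k, l) = (2 + l)/(-1 + l)
G(t, z) = 12 + 4*z (G(t, z) = -4*(-3 - z) = 12 + 4*z)
G(9, 12)*(23 + p(-10, 8)) = (12 + 4*12)*(23 + (2 + 8)/(-1 + 8)) = (12 + 48)*(23 + 10/7) = 60*(23 + (⅐)*10) = 60*(23 + 10/7) = 60*(171/7) = 10260/7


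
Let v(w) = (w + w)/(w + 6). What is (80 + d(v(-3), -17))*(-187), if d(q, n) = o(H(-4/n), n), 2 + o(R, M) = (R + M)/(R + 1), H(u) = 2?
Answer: -13651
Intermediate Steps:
v(w) = 2*w/(6 + w) (v(w) = (2*w)/(6 + w) = 2*w/(6 + w))
o(R, M) = -2 + (M + R)/(1 + R) (o(R, M) = -2 + (R + M)/(R + 1) = -2 + (M + R)/(1 + R))
d(q, n) = -4/3 + n/3 (d(q, n) = (-2 + n - 1*2)/(1 + 2) = (-2 + n - 2)/3 = (-4 + n)/3 = -4/3 + n/3)
(80 + d(v(-3), -17))*(-187) = (80 + (-4/3 + (1/3)*(-17)))*(-187) = (80 + (-4/3 - 17/3))*(-187) = (80 - 7)*(-187) = 73*(-187) = -13651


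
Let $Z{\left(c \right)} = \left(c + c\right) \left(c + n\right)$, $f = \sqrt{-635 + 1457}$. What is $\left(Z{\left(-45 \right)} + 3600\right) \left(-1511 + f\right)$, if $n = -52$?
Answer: $-18630630 + 12330 \sqrt{822} \approx -1.8277 \cdot 10^{7}$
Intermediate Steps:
$f = \sqrt{822} \approx 28.671$
$Z{\left(c \right)} = 2 c \left(-52 + c\right)$ ($Z{\left(c \right)} = \left(c + c\right) \left(c - 52\right) = 2 c \left(-52 + c\right)$)
$\left(Z{\left(-45 \right)} + 3600\right) \left(-1511 + f\right) = \left(2 \left(-45\right) \left(-52 - 45\right) + 3600\right) \left(-1511 + \sqrt{822}\right) = \left(2 \left(-45\right) \left(-97\right) + 3600\right) \left(-1511 + \sqrt{822}\right) = \left(8730 + 3600\right) \left(-1511 + \sqrt{822}\right) = 12330 \left(-1511 + \sqrt{822}\right) = -18630630 + 12330 \sqrt{822}$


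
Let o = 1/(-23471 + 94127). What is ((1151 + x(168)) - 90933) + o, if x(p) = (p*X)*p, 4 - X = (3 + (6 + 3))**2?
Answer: -285530929151/70656 ≈ -4.0411e+6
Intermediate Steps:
o = 1/70656 ≈ 1.4153e-5
X = -140 (X = 4 - (3 + (6 + 3))**2 = 4 - (3 + 9)**2 = 4 - 1*12**2 = 4 - 1*144 = 4 - 144 = -140)
x(p) = -140*p**2 (x(p) = (p*(-140))*p = (-140*p)*p = -140*p**2)
((1151 + x(168)) - 90933) + o = ((1151 - 140*168**2) - 90933) + 1/70656 = ((1151 - 140*28224) - 90933) + 1/70656 = ((1151 - 3951360) - 90933) + 1/70656 = (-3950209 - 90933) + 1/70656 = -4041142 + 1/70656 = -285530929151/70656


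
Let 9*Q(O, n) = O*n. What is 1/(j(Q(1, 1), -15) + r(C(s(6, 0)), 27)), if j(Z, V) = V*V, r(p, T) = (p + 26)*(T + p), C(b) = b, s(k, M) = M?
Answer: 1/927 ≈ 0.0010787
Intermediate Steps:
Q(O, n) = O*n/9 (Q(O, n) = (O*n)/9 = O*n/9)
r(p, T) = (26 + p)*(T + p)
j(Z, V) = V**2
1/(j(Q(1, 1), -15) + r(C(s(6, 0)), 27)) = 1/((-15)**2 + (0**2 + 26*27 + 26*0 + 27*0)) = 1/(225 + (0 + 702 + 0 + 0)) = 1/(225 + 702) = 1/927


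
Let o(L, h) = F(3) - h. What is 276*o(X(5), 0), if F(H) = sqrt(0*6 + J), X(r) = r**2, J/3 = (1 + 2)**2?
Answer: 828*sqrt(3) ≈ 1434.1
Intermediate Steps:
J = 27 (J = 3*(1 + 2)**2 = 3*3**2 = 3*9 = 27)
F(H) = 3*sqrt(3) (F(H) = sqrt(0*6 + 27) = sqrt(0 + 27) = sqrt(27) = 3*sqrt(3))
o(L, h) = -h + 3*sqrt(3) (o(L, h) = 3*sqrt(3) - h = -h + 3*sqrt(3))
276*o(X(5), 0) = 276*(-1*0 + 3*sqrt(3)) = 276*(0 + 3*sqrt(3)) = 276*(3*sqrt(3)) = 828*sqrt(3)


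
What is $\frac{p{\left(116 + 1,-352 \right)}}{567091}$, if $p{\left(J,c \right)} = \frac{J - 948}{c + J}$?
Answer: $\frac{831}{133266385} \approx 6.2356 \cdot 10^{-6}$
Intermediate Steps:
$p{\left(J,c \right)} = \frac{-948 + J}{J + c}$
$\frac{p{\left(116 + 1,-352 \right)}}{567091} = \frac{\frac{1}{\left(116 + 1\right) - 352} \left(-948 + \left(116 + 1\right)\right)}{567091} = \frac{-948 + 117}{117 - 352} \cdot \frac{1}{567091} = \frac{1}{-235} \left(-831\right) \frac{1}{567091} = \left(- \frac{1}{235}\right) \left(-831\right) \frac{1}{567091} = \frac{831}{235} \cdot \frac{1}{567091} = \frac{831}{133266385}$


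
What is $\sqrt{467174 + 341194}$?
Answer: $4 \sqrt{50523} \approx 899.09$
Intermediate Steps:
$\sqrt{467174 + 341194} = \sqrt{808368} = 4 \sqrt{50523}$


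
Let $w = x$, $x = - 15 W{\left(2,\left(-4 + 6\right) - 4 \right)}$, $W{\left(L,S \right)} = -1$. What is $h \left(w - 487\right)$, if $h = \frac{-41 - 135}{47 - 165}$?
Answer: $-704$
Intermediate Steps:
$h = \frac{88}{59}$ ($h = - \frac{176}{-118} = \left(-176\right) \left(- \frac{1}{118}\right) = \frac{88}{59} \approx 1.4915$)
$x = 15$ ($x = \left(-15\right) \left(-1\right) = 15$)
$w = 15$
$h \left(w - 487\right) = \frac{88 \left(15 - 487\right)}{59} = \frac{88}{59} \left(-472\right) = -704$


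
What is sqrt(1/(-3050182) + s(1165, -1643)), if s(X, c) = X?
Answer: sqrt(10838705918539278)/3050182 ≈ 34.132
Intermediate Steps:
sqrt(1/(-3050182) + s(1165, -1643)) = sqrt(1/(-3050182) + 1165) = sqrt(-1/3050182 + 1165) = sqrt(3553462029/3050182) = sqrt(10838705918539278)/3050182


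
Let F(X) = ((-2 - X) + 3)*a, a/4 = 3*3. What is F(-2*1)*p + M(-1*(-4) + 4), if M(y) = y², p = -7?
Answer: -692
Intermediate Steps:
a = 36 (a = 4*(3*3) = 4*9 = 36)
F(X) = 36 - 36*X (F(X) = ((-2 - X) + 3)*36 = (1 - X)*36 = 36 - 36*X)
F(-2*1)*p + M(-1*(-4) + 4) = (36 - (-72))*(-7) + (-1*(-4) + 4)² = (36 - 36*(-2))*(-7) + (4 + 4)² = (36 + 72)*(-7) + 8² = 108*(-7) + 64 = -756 + 64 = -692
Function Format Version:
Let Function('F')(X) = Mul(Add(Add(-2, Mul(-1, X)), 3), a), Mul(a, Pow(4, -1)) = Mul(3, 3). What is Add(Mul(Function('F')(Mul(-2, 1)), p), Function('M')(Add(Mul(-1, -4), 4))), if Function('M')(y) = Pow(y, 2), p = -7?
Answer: -692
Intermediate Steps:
a = 36 (a = Mul(4, Mul(3, 3)) = Mul(4, 9) = 36)
Function('F')(X) = Add(36, Mul(-36, X)) (Function('F')(X) = Mul(Add(Add(-2, Mul(-1, X)), 3), 36) = Mul(Add(1, Mul(-1, X)), 36) = Add(36, Mul(-36, X)))
Add(Mul(Function('F')(Mul(-2, 1)), p), Function('M')(Add(Mul(-1, -4), 4))) = Add(Mul(Add(36, Mul(-36, Mul(-2, 1))), -7), Pow(Add(Mul(-1, -4), 4), 2)) = Add(Mul(Add(36, Mul(-36, -2)), -7), Pow(Add(4, 4), 2)) = Add(Mul(Add(36, 72), -7), Pow(8, 2)) = Add(Mul(108, -7), 64) = Add(-756, 64) = -692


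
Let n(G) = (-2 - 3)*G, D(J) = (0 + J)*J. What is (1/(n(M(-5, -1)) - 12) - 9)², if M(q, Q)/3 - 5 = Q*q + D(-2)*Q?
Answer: 844561/10404 ≈ 81.177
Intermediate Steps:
D(J) = J² (D(J) = J*J = J²)
M(q, Q) = 15 + 12*Q + 3*Q*q (M(q, Q) = 15 + 3*(Q*q + (-2)²*Q) = 15 + 3*(Q*q + 4*Q) = 15 + 3*(4*Q + Q*q) = 15 + (12*Q + 3*Q*q) = 15 + 12*Q + 3*Q*q)
n(G) = -5*G
(1/(n(M(-5, -1)) - 12) - 9)² = (1/(-5*(15 + 12*(-1) + 3*(-1)*(-5)) - 12) - 9)² = (1/(-5*(15 - 12 + 15) - 12) - 9)² = (1/(-5*18 - 12) - 9)² = (1/(-90 - 12) - 9)² = (1/(-102) - 9)² = (-1/102 - 9)² = (-919/102)² = 844561/10404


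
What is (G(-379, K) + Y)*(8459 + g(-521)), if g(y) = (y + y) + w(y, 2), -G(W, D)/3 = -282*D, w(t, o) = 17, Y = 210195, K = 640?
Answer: 5587654590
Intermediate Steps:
G(W, D) = 846*D (G(W, D) = -(-846)*D = 846*D)
g(y) = 17 + 2*y (g(y) = (y + y) + 17 = 2*y + 17 = 17 + 2*y)
(G(-379, K) + Y)*(8459 + g(-521)) = (846*640 + 210195)*(8459 + (17 + 2*(-521))) = (541440 + 210195)*(8459 + (17 - 1042)) = 751635*(8459 - 1025) = 751635*7434 = 5587654590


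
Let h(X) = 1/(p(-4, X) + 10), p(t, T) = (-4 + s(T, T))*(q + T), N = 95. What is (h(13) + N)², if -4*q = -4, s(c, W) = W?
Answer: 166952241/18496 ≈ 9026.4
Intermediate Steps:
q = 1 (q = -¼*(-4) = 1)
p(t, T) = (1 + T)*(-4 + T) (p(t, T) = (-4 + T)*(1 + T) = (1 + T)*(-4 + T))
h(X) = 1/(6 + X² - 3*X) (h(X) = 1/((-4 + X² - 3*X) + 10) = 1/(6 + X² - 3*X))
(h(13) + N)² = (1/(6 + 13² - 3*13) + 95)² = (1/(6 + 169 - 39) + 95)² = (1/136 + 95)² = (12921/136)² = 166952241/18496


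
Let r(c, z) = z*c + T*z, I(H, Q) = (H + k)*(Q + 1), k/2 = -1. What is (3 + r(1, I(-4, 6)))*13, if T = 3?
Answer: -2145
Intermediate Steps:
k = -2 (k = 2*(-1) = -2)
I(H, Q) = (1 + Q)*(-2 + H) (I(H, Q) = (H - 2)*(Q + 1) = (-2 + H)*(1 + Q) = (1 + Q)*(-2 + H))
r(c, z) = 3*z + c*z (r(c, z) = z*c + 3*z = c*z + 3*z = 3*z + c*z)
(3 + r(1, I(-4, 6)))*13 = (3 + (-2 - 4 - 2*6 - 4*6)*(3 + 1))*13 = (3 + (-2 - 4 - 12 - 24)*4)*13 = (3 - 42*4)*13 = (3 - 168)*13 = -165*13 = -2145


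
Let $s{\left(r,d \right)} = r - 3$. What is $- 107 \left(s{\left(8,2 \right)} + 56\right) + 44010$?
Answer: $37483$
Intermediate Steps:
$s{\left(r,d \right)} = -3 + r$
$- 107 \left(s{\left(8,2 \right)} + 56\right) + 44010 = - 107 \left(\left(-3 + 8\right) + 56\right) + 44010 = - 107 \left(5 + 56\right) + 44010 = \left(-107\right) 61 + 44010 = -6527 + 44010 = 37483$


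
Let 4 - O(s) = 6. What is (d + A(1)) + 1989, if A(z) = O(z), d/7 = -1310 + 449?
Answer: -4040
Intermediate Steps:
O(s) = -2 (O(s) = 4 - 1*6 = 4 - 6 = -2)
d = -6027 (d = 7*(-1310 + 449) = 7*(-861) = -6027)
A(z) = -2
(d + A(1)) + 1989 = (-6027 - 2) + 1989 = -6029 + 1989 = -4040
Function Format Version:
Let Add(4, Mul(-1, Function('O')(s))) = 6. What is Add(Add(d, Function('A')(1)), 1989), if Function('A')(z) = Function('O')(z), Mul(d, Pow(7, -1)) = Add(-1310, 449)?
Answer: -4040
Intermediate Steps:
Function('O')(s) = -2 (Function('O')(s) = Add(4, Mul(-1, 6)) = Add(4, -6) = -2)
d = -6027 (d = Mul(7, Add(-1310, 449)) = Mul(7, -861) = -6027)
Function('A')(z) = -2
Add(Add(d, Function('A')(1)), 1989) = Add(Add(-6027, -2), 1989) = Add(-6029, 1989) = -4040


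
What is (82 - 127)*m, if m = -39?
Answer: 1755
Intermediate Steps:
(82 - 127)*m = (82 - 127)*(-39) = -45*(-39) = 1755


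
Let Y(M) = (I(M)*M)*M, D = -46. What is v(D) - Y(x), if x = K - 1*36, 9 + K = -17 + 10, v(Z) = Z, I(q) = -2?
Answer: 5362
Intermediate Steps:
K = -16 (K = -9 + (-17 + 10) = -9 - 7 = -16)
x = -52 (x = -16 - 1*36 = -16 - 36 = -52)
Y(M) = -2*M**2 (Y(M) = (-2*M)*M = -2*M**2)
v(D) - Y(x) = -46 - (-2)*(-52)**2 = -46 - (-2)*2704 = -46 - 1*(-5408) = -46 + 5408 = 5362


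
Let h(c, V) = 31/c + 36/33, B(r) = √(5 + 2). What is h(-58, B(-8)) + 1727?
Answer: 1102181/638 ≈ 1727.6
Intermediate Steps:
B(r) = √7
h(c, V) = 12/11 + 31/c (h(c, V) = 31/c + 36*(1/33) = 31/c + 12/11 = 12/11 + 31/c)
h(-58, B(-8)) + 1727 = (12/11 + 31/(-58)) + 1727 = (12/11 + 31*(-1/58)) + 1727 = (12/11 - 31/58) + 1727 = 355/638 + 1727 = 1102181/638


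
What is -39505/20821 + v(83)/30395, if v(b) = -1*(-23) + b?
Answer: -1198547449/632854295 ≈ -1.8939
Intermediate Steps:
v(b) = 23 + b
-39505/20821 + v(83)/30395 = -39505/20821 + (23 + 83)/30395 = -39505*1/20821 + 106*(1/30395) = -39505/20821 + 106/30395 = -1198547449/632854295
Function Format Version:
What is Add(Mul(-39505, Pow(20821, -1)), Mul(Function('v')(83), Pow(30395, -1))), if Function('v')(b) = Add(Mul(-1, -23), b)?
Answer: Rational(-1198547449, 632854295) ≈ -1.8939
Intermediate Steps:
Function('v')(b) = Add(23, b)
Add(Mul(-39505, Pow(20821, -1)), Mul(Function('v')(83), Pow(30395, -1))) = Add(Mul(-39505, Pow(20821, -1)), Mul(Add(23, 83), Pow(30395, -1))) = Add(Mul(-39505, Rational(1, 20821)), Mul(106, Rational(1, 30395))) = Add(Rational(-39505, 20821), Rational(106, 30395)) = Rational(-1198547449, 632854295)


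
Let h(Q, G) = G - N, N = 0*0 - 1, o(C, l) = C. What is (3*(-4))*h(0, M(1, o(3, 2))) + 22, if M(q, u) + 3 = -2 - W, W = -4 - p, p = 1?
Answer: 10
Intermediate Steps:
N = -1 (N = 0 - 1 = -1)
W = -5 (W = -4 - 1*1 = -4 - 1 = -5)
M(q, u) = 0 (M(q, u) = -3 + (-2 - 1*(-5)) = -3 + (-2 + 5) = -3 + 3 = 0)
h(Q, G) = 1 + G (h(Q, G) = G - 1*(-1) = G + 1 = 1 + G)
(3*(-4))*h(0, M(1, o(3, 2))) + 22 = (3*(-4))*(1 + 0) + 22 = -12*1 + 22 = -12 + 22 = 10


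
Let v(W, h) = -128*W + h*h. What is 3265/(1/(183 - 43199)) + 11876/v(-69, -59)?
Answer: -1729326854244/12313 ≈ -1.4045e+8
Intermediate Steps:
v(W, h) = h**2 - 128*W (v(W, h) = -128*W + h**2 = h**2 - 128*W)
3265/(1/(183 - 43199)) + 11876/v(-69, -59) = 3265/(1/(183 - 43199)) + 11876/((-59)**2 - 128*(-69)) = 3265/(1/(-43016)) + 11876/(3481 + 8832) = 3265/(-1/43016) + 11876/12313 = 3265*(-43016) + 11876*(1/12313) = -140447240 + 11876/12313 = -1729326854244/12313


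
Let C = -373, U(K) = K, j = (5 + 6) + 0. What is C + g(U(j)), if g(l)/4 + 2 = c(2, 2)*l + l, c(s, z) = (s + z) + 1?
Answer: -117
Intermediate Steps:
j = 11 (j = 11 + 0 = 11)
c(s, z) = 1 + s + z
g(l) = -8 + 24*l (g(l) = -8 + 4*((1 + 2 + 2)*l + l) = -8 + 4*(5*l + l) = -8 + 4*(6*l) = -8 + 24*l)
C + g(U(j)) = -373 + (-8 + 24*11) = -373 + (-8 + 264) = -373 + 256 = -117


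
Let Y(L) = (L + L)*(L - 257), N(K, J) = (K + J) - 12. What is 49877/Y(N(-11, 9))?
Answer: 49877/7588 ≈ 6.5731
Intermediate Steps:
N(K, J) = -12 + J + K (N(K, J) = (J + K) - 12 = -12 + J + K)
Y(L) = 2*L*(-257 + L) (Y(L) = (2*L)*(-257 + L) = 2*L*(-257 + L))
49877/Y(N(-11, 9)) = 49877/((2*(-12 + 9 - 11)*(-257 + (-12 + 9 - 11)))) = 49877/((2*(-14)*(-257 - 14))) = 49877/((2*(-14)*(-271))) = 49877/7588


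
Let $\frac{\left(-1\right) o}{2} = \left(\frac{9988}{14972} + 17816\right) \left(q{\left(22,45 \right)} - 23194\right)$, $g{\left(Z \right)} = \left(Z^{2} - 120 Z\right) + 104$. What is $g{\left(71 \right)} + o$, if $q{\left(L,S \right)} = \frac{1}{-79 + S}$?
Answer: $\frac{52589572433020}{63631} \approx 8.2648 \cdot 10^{8}$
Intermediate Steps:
$g{\left(Z \right)} = 104 + Z^{2} - 120 Z$
$o = \frac{52589787187645}{63631}$ ($o = - 2 \left(\frac{9988}{14972} + 17816\right) \left(\frac{1}{-79 + 45} - 23194\right) = - 2 \left(9988 \cdot \frac{1}{14972} + 17816\right) \left(\frac{1}{-34} - 23194\right) = - 2 \left(\frac{2497}{3743} + 17816\right) \left(- \frac{1}{34} - 23194\right) = - 2 \cdot \frac{66687785}{3743} \left(- \frac{788597}{34}\right) = \left(-2\right) \left(- \frac{52589787187645}{127262}\right) = \frac{52589787187645}{63631} \approx 8.2648 \cdot 10^{8}$)
$g{\left(71 \right)} + o = \left(104 + 71^{2} - 8520\right) + \frac{52589787187645}{63631} = \left(104 + 5041 - 8520\right) + \frac{52589787187645}{63631} = -3375 + \frac{52589787187645}{63631} = \frac{52589572433020}{63631}$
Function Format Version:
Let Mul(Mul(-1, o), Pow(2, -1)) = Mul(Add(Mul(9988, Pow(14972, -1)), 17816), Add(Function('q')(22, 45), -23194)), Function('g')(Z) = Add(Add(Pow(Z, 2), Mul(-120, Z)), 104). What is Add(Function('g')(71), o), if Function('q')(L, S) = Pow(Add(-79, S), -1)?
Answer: Rational(52589572433020, 63631) ≈ 8.2648e+8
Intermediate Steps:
Function('g')(Z) = Add(104, Pow(Z, 2), Mul(-120, Z))
o = Rational(52589787187645, 63631) (o = Mul(-2, Mul(Add(Mul(9988, Pow(14972, -1)), 17816), Add(Pow(Add(-79, 45), -1), -23194))) = Mul(-2, Mul(Add(Mul(9988, Rational(1, 14972)), 17816), Add(Pow(-34, -1), -23194))) = Mul(-2, Mul(Add(Rational(2497, 3743), 17816), Add(Rational(-1, 34), -23194))) = Mul(-2, Mul(Rational(66687785, 3743), Rational(-788597, 34))) = Mul(-2, Rational(-52589787187645, 127262)) = Rational(52589787187645, 63631) ≈ 8.2648e+8)
Add(Function('g')(71), o) = Add(Add(104, Pow(71, 2), Mul(-120, 71)), Rational(52589787187645, 63631)) = Add(Add(104, 5041, -8520), Rational(52589787187645, 63631)) = Add(-3375, Rational(52589787187645, 63631)) = Rational(52589572433020, 63631)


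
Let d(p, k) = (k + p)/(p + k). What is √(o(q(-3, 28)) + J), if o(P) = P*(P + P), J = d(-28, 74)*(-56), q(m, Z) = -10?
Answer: 12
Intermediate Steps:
d(p, k) = 1 (d(p, k) = (k + p)/(k + p) = 1)
J = -56 (J = 1*(-56) = -56)
o(P) = 2*P² (o(P) = P*(2*P) = 2*P²)
√(o(q(-3, 28)) + J) = √(2*(-10)² - 56) = √(2*100 - 56) = √(200 - 56) = √144 = 12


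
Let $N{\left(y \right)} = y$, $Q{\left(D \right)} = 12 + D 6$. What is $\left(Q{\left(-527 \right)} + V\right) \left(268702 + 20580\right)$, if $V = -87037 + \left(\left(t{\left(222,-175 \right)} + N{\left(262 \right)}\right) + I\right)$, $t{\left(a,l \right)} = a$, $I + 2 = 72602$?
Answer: $-4947590046$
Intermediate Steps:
$Q{\left(D \right)} = 12 + 6 D$
$I = 72600$ ($I = -2 + 72602 = 72600$)
$V = -13953$ ($V = -87037 + \left(\left(222 + 262\right) + 72600\right) = -87037 + \left(484 + 72600\right) = -87037 + 73084 = -13953$)
$\left(Q{\left(-527 \right)} + V\right) \left(268702 + 20580\right) = \left(\left(12 + 6 \left(-527\right)\right) - 13953\right) \left(268702 + 20580\right) = \left(\left(12 - 3162\right) - 13953\right) 289282 = \left(-3150 - 13953\right) 289282 = \left(-17103\right) 289282 = -4947590046$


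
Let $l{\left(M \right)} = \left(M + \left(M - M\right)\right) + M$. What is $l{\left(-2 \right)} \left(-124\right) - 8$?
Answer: $488$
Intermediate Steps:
$l{\left(M \right)} = 2 M$ ($l{\left(M \right)} = \left(M + 0\right) + M = M + M = 2 M$)
$l{\left(-2 \right)} \left(-124\right) - 8 = 2 \left(-2\right) \left(-124\right) - 8 = \left(-4\right) \left(-124\right) - 8 = 496 - 8 = 488$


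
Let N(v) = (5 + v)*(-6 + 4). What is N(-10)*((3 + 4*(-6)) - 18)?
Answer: -390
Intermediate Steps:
N(v) = -10 - 2*v (N(v) = (5 + v)*(-2) = -10 - 2*v)
N(-10)*((3 + 4*(-6)) - 18) = (-10 - 2*(-10))*((3 + 4*(-6)) - 18) = (-10 + 20)*((3 - 24) - 18) = 10*(-21 - 18) = 10*(-39) = -390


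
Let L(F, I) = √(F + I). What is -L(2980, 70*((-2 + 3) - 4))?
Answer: -√2770 ≈ -52.631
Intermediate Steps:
-L(2980, 70*((-2 + 3) - 4)) = -√(2980 + 70*((-2 + 3) - 4)) = -√(2980 + 70*(1 - 4)) = -√(2980 + 70*(-3)) = -√(2980 - 210) = -√2770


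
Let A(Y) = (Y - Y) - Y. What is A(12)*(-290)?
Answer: 3480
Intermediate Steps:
A(Y) = -Y (A(Y) = 0 - Y = -Y)
A(12)*(-290) = -1*12*(-290) = -12*(-290) = 3480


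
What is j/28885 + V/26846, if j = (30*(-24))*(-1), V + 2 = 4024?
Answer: 13550459/77544671 ≈ 0.17474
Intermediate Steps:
V = 4022 (V = -2 + 4024 = 4022)
j = 720 (j = -720*(-1) = 720)
j/28885 + V/26846 = 720/28885 + 4022/26846 = 720*(1/28885) + 4022*(1/26846) = 144/5777 + 2011/13423 = 13550459/77544671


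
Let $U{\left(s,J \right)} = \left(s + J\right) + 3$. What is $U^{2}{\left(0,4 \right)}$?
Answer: $49$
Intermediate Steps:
$U{\left(s,J \right)} = 3 + J + s$ ($U{\left(s,J \right)} = \left(J + s\right) + 3 = 3 + J + s$)
$U^{2}{\left(0,4 \right)} = \left(3 + 4 + 0\right)^{2} = 7^{2} = 49$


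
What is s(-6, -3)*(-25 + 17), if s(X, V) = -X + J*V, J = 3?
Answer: 24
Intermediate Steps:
s(X, V) = -X + 3*V
s(-6, -3)*(-25 + 17) = (-1*(-6) + 3*(-3))*(-25 + 17) = (6 - 9)*(-8) = -3*(-8) = 24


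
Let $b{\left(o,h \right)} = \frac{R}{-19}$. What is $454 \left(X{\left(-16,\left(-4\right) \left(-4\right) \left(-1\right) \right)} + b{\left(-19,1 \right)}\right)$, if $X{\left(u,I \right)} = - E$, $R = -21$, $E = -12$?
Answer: $\frac{113046}{19} \approx 5949.8$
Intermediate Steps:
$X{\left(u,I \right)} = 12$ ($X{\left(u,I \right)} = \left(-1\right) \left(-12\right) = 12$)
$b{\left(o,h \right)} = \frac{21}{19}$ ($b{\left(o,h \right)} = - \frac{21}{-19} = \left(-21\right) \left(- \frac{1}{19}\right) = \frac{21}{19}$)
$454 \left(X{\left(-16,\left(-4\right) \left(-4\right) \left(-1\right) \right)} + b{\left(-19,1 \right)}\right) = 454 \left(12 + \frac{21}{19}\right) = 454 \cdot \frac{249}{19} = \frac{113046}{19}$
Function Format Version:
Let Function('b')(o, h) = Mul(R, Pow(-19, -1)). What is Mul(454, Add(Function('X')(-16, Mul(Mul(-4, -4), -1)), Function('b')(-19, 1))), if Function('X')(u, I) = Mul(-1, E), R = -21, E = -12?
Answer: Rational(113046, 19) ≈ 5949.8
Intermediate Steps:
Function('X')(u, I) = 12 (Function('X')(u, I) = Mul(-1, -12) = 12)
Function('b')(o, h) = Rational(21, 19) (Function('b')(o, h) = Mul(-21, Pow(-19, -1)) = Mul(-21, Rational(-1, 19)) = Rational(21, 19))
Mul(454, Add(Function('X')(-16, Mul(Mul(-4, -4), -1)), Function('b')(-19, 1))) = Mul(454, Add(12, Rational(21, 19))) = Mul(454, Rational(249, 19)) = Rational(113046, 19)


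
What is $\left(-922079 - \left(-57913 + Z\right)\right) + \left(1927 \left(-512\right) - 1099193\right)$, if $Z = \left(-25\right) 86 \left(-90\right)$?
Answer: $-3143483$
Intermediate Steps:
$Z = 193500$ ($Z = \left(-2150\right) \left(-90\right) = 193500$)
$\left(-922079 - \left(-57913 + Z\right)\right) + \left(1927 \left(-512\right) - 1099193\right) = \left(-922079 + \left(\left(121729 - 63816\right) - 193500\right)\right) + \left(1927 \left(-512\right) - 1099193\right) = \left(-922079 + \left(57913 - 193500\right)\right) - 2085817 = \left(-922079 - 135587\right) - 2085817 = -1057666 - 2085817 = -3143483$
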